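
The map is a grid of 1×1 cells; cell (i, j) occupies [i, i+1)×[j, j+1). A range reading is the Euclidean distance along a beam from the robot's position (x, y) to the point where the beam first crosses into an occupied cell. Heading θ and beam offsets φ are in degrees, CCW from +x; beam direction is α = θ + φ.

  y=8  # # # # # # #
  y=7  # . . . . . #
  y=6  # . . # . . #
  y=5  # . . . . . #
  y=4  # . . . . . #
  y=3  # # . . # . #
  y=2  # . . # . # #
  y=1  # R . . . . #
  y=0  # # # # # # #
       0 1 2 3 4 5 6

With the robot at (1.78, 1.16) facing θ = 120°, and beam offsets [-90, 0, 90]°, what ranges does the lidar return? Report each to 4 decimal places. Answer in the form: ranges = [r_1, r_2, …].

beam 1: φ=-90°, α=30°
  direction (0.8660, 0.5000); cell (1,1); t to first gridline: x 0.2540, y 1.6800 (then +1.1547 / +2.0000)
    (2,1) via x @ 0.2540
    (3,1) via x @ 1.4087
    (3,2) via y @ 1.6800  # hit
  → r_1 = 1.6800
beam 2: φ=0°, α=120°
  direction (-0.5000, 0.8660); cell (1,1); t to first gridline: x 1.5600, y 0.9699 (then +2.0000 / +1.1547)
    (1,2) via y @ 0.9699
    (0,2) via x @ 1.5600  # hit
  → r_2 = 1.5600
beam 3: φ=90°, α=210°
  direction (-0.8660, -0.5000); cell (1,1); t to first gridline: x 0.9007, y 0.3200 (then +1.1547 / +2.0000)
    (1,0) via y @ 0.3200  # hit
  → r_3 = 0.3200

ranges = [1.6800, 1.5600, 0.3200]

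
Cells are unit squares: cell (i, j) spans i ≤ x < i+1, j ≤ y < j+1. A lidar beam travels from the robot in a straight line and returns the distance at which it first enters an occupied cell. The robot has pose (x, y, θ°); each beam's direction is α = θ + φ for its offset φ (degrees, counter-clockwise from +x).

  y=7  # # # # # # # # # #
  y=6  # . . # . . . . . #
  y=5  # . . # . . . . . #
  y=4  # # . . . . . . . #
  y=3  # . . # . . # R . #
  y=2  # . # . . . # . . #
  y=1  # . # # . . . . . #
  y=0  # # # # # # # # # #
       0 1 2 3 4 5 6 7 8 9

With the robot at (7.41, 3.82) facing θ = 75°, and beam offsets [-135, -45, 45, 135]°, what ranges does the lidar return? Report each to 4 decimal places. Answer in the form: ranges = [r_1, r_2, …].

ranges = [3.1800, 1.8360, 3.6719, 0.4734]

beam 1: φ=-135°, α=300°
  direction (0.5000, -0.8660); cell (7,3); t to first gridline: x 1.1800, y 0.9469 (then +2.0000 / +1.1547)
    (7,2) via y @ 0.9469
    (8,2) via x @ 1.1800
    (8,1) via y @ 2.1016
    (9,1) via x @ 3.1800  # hit
  → r_1 = 3.1800
beam 2: φ=-45°, α=30°
  direction (0.8660, 0.5000); cell (7,3); t to first gridline: x 0.6813, y 0.3600 (then +1.1547 / +2.0000)
    (7,4) via y @ 0.3600
    (8,4) via x @ 0.6813
    (9,4) via x @ 1.8360  # hit
  → r_2 = 1.8360
beam 3: φ=45°, α=120°
  direction (-0.5000, 0.8660); cell (7,3); t to first gridline: x 0.8200, y 0.2078 (then +2.0000 / +1.1547)
    (7,4) via y @ 0.2078
    (6,4) via x @ 0.8200
    (6,5) via y @ 1.3625
    (6,6) via y @ 2.5172
    (5,6) via x @ 2.8200
    (5,7) via y @ 3.6719  # hit
  → r_3 = 3.6719
beam 4: φ=135°, α=210°
  direction (-0.8660, -0.5000); cell (7,3); t to first gridline: x 0.4734, y 1.6400 (then +1.1547 / +2.0000)
    (6,3) via x @ 0.4734  # hit
  → r_4 = 0.4734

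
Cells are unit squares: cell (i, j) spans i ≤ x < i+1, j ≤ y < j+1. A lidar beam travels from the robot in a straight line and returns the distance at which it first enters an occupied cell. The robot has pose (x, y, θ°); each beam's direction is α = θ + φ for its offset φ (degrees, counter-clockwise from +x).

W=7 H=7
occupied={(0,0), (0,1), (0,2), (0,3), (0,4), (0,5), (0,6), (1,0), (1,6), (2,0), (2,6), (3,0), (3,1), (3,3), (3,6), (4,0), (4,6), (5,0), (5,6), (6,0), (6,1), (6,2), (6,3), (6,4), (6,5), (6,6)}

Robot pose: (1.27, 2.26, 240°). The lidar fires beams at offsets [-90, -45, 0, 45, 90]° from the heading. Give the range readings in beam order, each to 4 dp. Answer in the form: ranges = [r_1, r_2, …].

ranges = [0.3118, 0.2795, 0.5400, 1.3044, 1.9976]

beam 1: φ=-90°, α=150°
  dir = (cos 150°, sin 150°) = (-0.8660, 0.5000); from cell (1,2)
  next x-line at t=0.3118, next y-line at t=1.4800; Δt_x=1.1547, Δt_y=2.0000
    x: enter (0,2) at t=0.3118 ← occupied
  → r_1 = 0.3118
beam 2: φ=-45°, α=195°
  dir = (cos 195°, sin 195°) = (-0.9659, -0.2588); from cell (1,2)
  next x-line at t=0.2795, next y-line at t=1.0046; Δt_x=1.0353, Δt_y=3.8637
    x: enter (0,2) at t=0.2795 ← occupied
  → r_2 = 0.2795
beam 3: φ=0°, α=240°
  dir = (cos 240°, sin 240°) = (-0.5000, -0.8660); from cell (1,2)
  next x-line at t=0.5400, next y-line at t=0.3002; Δt_x=2.0000, Δt_y=1.1547
    y: enter (1,1) at t=0.3002
    x: enter (0,1) at t=0.5400 ← occupied
  → r_3 = 0.5400
beam 4: φ=45°, α=285°
  dir = (cos 285°, sin 285°) = (0.2588, -0.9659); from cell (1,2)
  next x-line at t=2.8205, next y-line at t=0.2692; Δt_x=3.8637, Δt_y=1.0353
    y: enter (1,1) at t=0.2692
    y: enter (1,0) at t=1.3044 ← occupied
  → r_4 = 1.3044
beam 5: φ=90°, α=330°
  dir = (cos 330°, sin 330°) = (0.8660, -0.5000); from cell (1,2)
  next x-line at t=0.8429, next y-line at t=0.5200; Δt_x=1.1547, Δt_y=2.0000
    y: enter (1,1) at t=0.5200
    x: enter (2,1) at t=0.8429
    x: enter (3,1) at t=1.9976 ← occupied
  → r_5 = 1.9976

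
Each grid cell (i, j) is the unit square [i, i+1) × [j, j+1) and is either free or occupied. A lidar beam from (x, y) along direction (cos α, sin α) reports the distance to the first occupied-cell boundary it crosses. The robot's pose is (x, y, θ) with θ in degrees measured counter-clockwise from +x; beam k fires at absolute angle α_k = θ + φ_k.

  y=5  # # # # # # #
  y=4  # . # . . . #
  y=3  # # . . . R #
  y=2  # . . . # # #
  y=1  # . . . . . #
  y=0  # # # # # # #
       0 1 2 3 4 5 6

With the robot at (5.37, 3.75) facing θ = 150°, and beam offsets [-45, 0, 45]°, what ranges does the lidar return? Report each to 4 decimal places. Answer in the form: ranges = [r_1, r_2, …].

beam 1: φ=-45°, α=105°
  cosα=-0.2588 sinα=0.9659 | (5,3) | tMaxX 1.4296 tMaxY 0.2588 | tΔX 3.8637 tΔY 1.0353
    t=0.2588 [y] (5,4)
    t=1.2941 [y] (5,5) — stop
  → r_1 = 1.2941
beam 2: φ=0°, α=150°
  cosα=-0.8660 sinα=0.5000 | (5,3) | tMaxX 0.4272 tMaxY 0.5000 | tΔX 1.1547 tΔY 2.0000
    t=0.4272 [x] (4,3)
    t=0.5000 [y] (4,4)
    t=1.5819 [x] (3,4)
    t=2.5000 [y] (3,5) — stop
  → r_2 = 2.5000
beam 3: φ=45°, α=195°
  cosα=-0.9659 sinα=-0.2588 | (5,3) | tMaxX 0.3831 tMaxY 2.8978 | tΔX 1.0353 tΔY 3.8637
    t=0.3831 [x] (4,3)
    t=1.4183 [x] (3,3)
    t=2.4536 [x] (2,3)
    t=2.8978 [y] (2,2)
    t=3.4889 [x] (1,2)
    t=4.5242 [x] (0,2) — stop
  → r_3 = 4.5242

ranges = [1.2941, 2.5000, 4.5242]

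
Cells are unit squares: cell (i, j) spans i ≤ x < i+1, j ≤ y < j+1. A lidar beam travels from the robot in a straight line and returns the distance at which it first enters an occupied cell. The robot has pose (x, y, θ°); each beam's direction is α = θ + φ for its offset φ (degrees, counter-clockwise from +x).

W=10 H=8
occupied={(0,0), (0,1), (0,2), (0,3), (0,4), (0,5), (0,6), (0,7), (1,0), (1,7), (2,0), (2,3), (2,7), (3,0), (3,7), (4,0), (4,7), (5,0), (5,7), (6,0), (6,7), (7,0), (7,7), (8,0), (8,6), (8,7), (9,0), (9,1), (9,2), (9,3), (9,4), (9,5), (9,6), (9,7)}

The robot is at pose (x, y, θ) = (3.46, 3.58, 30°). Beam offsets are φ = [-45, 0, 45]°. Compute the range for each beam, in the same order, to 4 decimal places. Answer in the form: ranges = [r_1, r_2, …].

beam 1: φ=-45°, α=345°
  d=(0.9659,-0.2588)  start (3,3)  tX=0.5590 tY=2.2409  stride 1/|dx|=1.0353 1/|dy|=3.8637
    cross x-line → (4,3), t=0.5590
    cross x-line → (5,3), t=1.5943
    cross y-line → (5,2), t=2.2409
    cross x-line → (6,2), t=2.6296
    cross x-line → (7,2), t=3.6649
    cross x-line → (8,2), t=4.7002
    cross x-line → (9,2), t=5.7354 (wall)
  → r_1 = 5.7354
beam 2: φ=0°, α=30°
  d=(0.8660,0.5000)  start (3,3)  tX=0.6235 tY=0.8400  stride 1/|dx|=1.1547 1/|dy|=2.0000
    cross x-line → (4,3), t=0.6235
    cross y-line → (4,4), t=0.8400
    cross x-line → (5,4), t=1.7782
    cross y-line → (5,5), t=2.8400
    cross x-line → (6,5), t=2.9329
    cross x-line → (7,5), t=4.0876
    cross y-line → (7,6), t=4.8400
    cross x-line → (8,6), t=5.2423 (wall)
  → r_2 = 5.2423
beam 3: φ=45°, α=75°
  d=(0.2588,0.9659)  start (3,3)  tX=2.0864 tY=0.4348  stride 1/|dx|=3.8637 1/|dy|=1.0353
    cross y-line → (3,4), t=0.4348
    cross y-line → (3,5), t=1.4701
    cross x-line → (4,5), t=2.0864
    cross y-line → (4,6), t=2.5054
    cross y-line → (4,7), t=3.5406 (wall)
  → r_3 = 3.5406

ranges = [5.7354, 5.2423, 3.5406]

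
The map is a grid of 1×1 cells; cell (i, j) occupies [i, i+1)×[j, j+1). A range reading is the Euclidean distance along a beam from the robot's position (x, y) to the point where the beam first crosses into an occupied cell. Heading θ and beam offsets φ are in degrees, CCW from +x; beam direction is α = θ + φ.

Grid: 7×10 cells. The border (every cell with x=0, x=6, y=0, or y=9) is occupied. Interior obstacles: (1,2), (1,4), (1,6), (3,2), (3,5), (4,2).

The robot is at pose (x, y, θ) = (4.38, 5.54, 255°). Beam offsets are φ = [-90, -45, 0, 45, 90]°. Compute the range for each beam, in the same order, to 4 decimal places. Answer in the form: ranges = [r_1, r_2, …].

ranges = [0.3934, 0.4388, 2.6296, 3.2400, 1.6771]

beam 1: φ=-90°, α=165°
  d=(-0.9659,0.2588)  start (4,5)  tX=0.3934 tY=1.7773  stride 1/|dx|=1.0353 1/|dy|=3.8637
    cross x-line → (3,5), t=0.3934 (wall)
  → r_1 = 0.3934
beam 2: φ=-45°, α=210°
  d=(-0.8660,-0.5000)  start (4,5)  tX=0.4388 tY=1.0800  stride 1/|dx|=1.1547 1/|dy|=2.0000
    cross x-line → (3,5), t=0.4388 (wall)
  → r_2 = 0.4388
beam 3: φ=0°, α=255°
  d=(-0.2588,-0.9659)  start (4,5)  tX=1.4682 tY=0.5590  stride 1/|dx|=3.8637 1/|dy|=1.0353
    cross y-line → (4,4), t=0.5590
    cross x-line → (3,4), t=1.4682
    cross y-line → (3,3), t=1.5943
    cross y-line → (3,2), t=2.6296 (wall)
  → r_3 = 2.6296
beam 4: φ=45°, α=300°
  d=(0.5000,-0.8660)  start (4,5)  tX=1.2400 tY=0.6235  stride 1/|dx|=2.0000 1/|dy|=1.1547
    cross y-line → (4,4), t=0.6235
    cross x-line → (5,4), t=1.2400
    cross y-line → (5,3), t=1.7782
    cross y-line → (5,2), t=2.9329
    cross x-line → (6,2), t=3.2400 (wall)
  → r_4 = 3.2400
beam 5: φ=90°, α=345°
  d=(0.9659,-0.2588)  start (4,5)  tX=0.6419 tY=2.0864  stride 1/|dx|=1.0353 1/|dy|=3.8637
    cross x-line → (5,5), t=0.6419
    cross x-line → (6,5), t=1.6771 (wall)
  → r_5 = 1.6771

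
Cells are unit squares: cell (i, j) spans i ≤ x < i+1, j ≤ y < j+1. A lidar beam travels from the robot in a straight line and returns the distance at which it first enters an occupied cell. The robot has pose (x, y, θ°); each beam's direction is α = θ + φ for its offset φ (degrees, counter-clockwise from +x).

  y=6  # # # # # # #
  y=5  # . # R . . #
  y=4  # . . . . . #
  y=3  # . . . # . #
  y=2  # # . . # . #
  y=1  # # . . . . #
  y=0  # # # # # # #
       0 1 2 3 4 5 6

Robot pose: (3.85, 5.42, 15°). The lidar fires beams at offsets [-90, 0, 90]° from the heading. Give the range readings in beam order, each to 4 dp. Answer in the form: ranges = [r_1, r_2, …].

beam 1: φ=-90°, α=285°
  dir = (cos 285°, sin 285°) = (0.2588, -0.9659); from cell (3,5)
  next x-line at t=0.5796, next y-line at t=0.4348; Δt_x=3.8637, Δt_y=1.0353
    y: enter (3,4) at t=0.4348
    x: enter (4,4) at t=0.5796
    y: enter (4,3) at t=1.4701 ← occupied
  → r_1 = 1.4701
beam 2: φ=0°, α=15°
  dir = (cos 15°, sin 15°) = (0.9659, 0.2588); from cell (3,5)
  next x-line at t=0.1553, next y-line at t=2.2409; Δt_x=1.0353, Δt_y=3.8637
    x: enter (4,5) at t=0.1553
    x: enter (5,5) at t=1.1906
    x: enter (6,5) at t=2.2258 ← occupied
  → r_2 = 2.2258
beam 3: φ=90°, α=105°
  dir = (cos 105°, sin 105°) = (-0.2588, 0.9659); from cell (3,5)
  next x-line at t=3.2841, next y-line at t=0.6005; Δt_x=3.8637, Δt_y=1.0353
    y: enter (3,6) at t=0.6005 ← occupied
  → r_3 = 0.6005

ranges = [1.4701, 2.2258, 0.6005]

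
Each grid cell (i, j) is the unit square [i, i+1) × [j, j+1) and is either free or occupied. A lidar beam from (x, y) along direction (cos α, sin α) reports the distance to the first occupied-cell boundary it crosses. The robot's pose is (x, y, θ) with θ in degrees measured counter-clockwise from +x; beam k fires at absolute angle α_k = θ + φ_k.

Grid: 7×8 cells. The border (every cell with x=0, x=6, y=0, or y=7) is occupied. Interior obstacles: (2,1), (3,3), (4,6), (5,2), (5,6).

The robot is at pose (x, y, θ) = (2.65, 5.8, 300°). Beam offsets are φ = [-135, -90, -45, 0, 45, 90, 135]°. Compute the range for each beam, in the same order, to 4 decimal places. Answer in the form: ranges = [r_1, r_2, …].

beam 1: φ=-135°, α=165°
  d=(-0.9659,0.2588)  start (2,5)  tX=0.6729 tY=0.7727  stride 1/|dx|=1.0353 1/|dy|=3.8637
    cross x-line → (1,5), t=0.6729
    cross y-line → (1,6), t=0.7727
    cross x-line → (0,6), t=1.7082 (wall)
  → r_1 = 1.7082
beam 2: φ=-90°, α=210°
  d=(-0.8660,-0.5000)  start (2,5)  tX=0.7506 tY=1.6000  stride 1/|dx|=1.1547 1/|dy|=2.0000
    cross x-line → (1,5), t=0.7506
    cross y-line → (1,4), t=1.6000
    cross x-line → (0,4), t=1.9053 (wall)
  → r_2 = 1.9053
beam 3: φ=-45°, α=255°
  d=(-0.2588,-0.9659)  start (2,5)  tX=2.5114 tY=0.8282  stride 1/|dx|=3.8637 1/|dy|=1.0353
    cross y-line → (2,4), t=0.8282
    cross y-line → (2,3), t=1.8635
    cross x-line → (1,3), t=2.5114
    cross y-line → (1,2), t=2.8988
    cross y-line → (1,1), t=3.9340
    cross y-line → (1,0), t=4.9693 (wall)
  → r_3 = 4.9693
beam 4: φ=0°, α=300°
  d=(0.5000,-0.8660)  start (2,5)  tX=0.7000 tY=0.9238  stride 1/|dx|=2.0000 1/|dy|=1.1547
    cross x-line → (3,5), t=0.7000
    cross y-line → (3,4), t=0.9238
    cross y-line → (3,3), t=2.0785 (wall)
  → r_4 = 2.0785
beam 5: φ=45°, α=345°
  d=(0.9659,-0.2588)  start (2,5)  tX=0.3623 tY=3.0910  stride 1/|dx|=1.0353 1/|dy|=3.8637
    cross x-line → (3,5), t=0.3623
    cross x-line → (4,5), t=1.3976
    cross x-line → (5,5), t=2.4329
    cross y-line → (5,4), t=3.0910
    cross x-line → (6,4), t=3.4682 (wall)
  → r_5 = 3.4682
beam 6: φ=90°, α=30°
  d=(0.8660,0.5000)  start (2,5)  tX=0.4041 tY=0.4000  stride 1/|dx|=1.1547 1/|dy|=2.0000
    cross y-line → (2,6), t=0.4000
    cross x-line → (3,6), t=0.4041
    cross x-line → (4,6), t=1.5588 (wall)
  → r_6 = 1.5588
beam 7: φ=135°, α=75°
  d=(0.2588,0.9659)  start (2,5)  tX=1.3523 tY=0.2071  stride 1/|dx|=3.8637 1/|dy|=1.0353
    cross y-line → (2,6), t=0.2071
    cross y-line → (2,7), t=1.2423 (wall)
  → r_7 = 1.2423

ranges = [1.7082, 1.9053, 4.9693, 2.0785, 3.4682, 1.5588, 1.2423]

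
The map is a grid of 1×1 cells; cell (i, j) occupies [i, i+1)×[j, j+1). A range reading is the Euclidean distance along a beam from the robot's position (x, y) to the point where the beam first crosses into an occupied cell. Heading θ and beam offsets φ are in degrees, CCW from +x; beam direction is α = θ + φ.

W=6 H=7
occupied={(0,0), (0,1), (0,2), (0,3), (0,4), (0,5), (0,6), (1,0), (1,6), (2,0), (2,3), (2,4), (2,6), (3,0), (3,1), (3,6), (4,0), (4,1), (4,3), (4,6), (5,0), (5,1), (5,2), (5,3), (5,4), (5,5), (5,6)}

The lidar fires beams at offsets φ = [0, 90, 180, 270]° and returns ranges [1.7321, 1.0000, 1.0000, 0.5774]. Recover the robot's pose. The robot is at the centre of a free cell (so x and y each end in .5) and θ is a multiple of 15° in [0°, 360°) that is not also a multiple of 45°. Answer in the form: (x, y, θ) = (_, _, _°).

(x, y, θ) = (1.5, 2.5, 300°)

Enumerate (i+0.5, j+0.5, θ) over the 15 free cells and 16 admissible headings. For each, cast all 4 beams and compare to the given ranges.
  (3.5, 3.5, 330°): beam 1 = 0.5774 ≠ 1.7321 ✗
  (3.5, 3.5, 285°): beam 1 = 1.5529 ≠ 1.7321 ✗
  (4.5, 5.5, 255°): beam 1 = 1.5529 ≠ 1.7321 ✗
  (3.5, 2.5, 105°): beam 1 = 1.9319 ≠ 1.7321 ✗
  …
  (1.5, 2.5, 300°): r_1=1.7321, r_2=1.0000, r_3=1.0000, r_4=0.5774 — all match ✓
Only this pose fits every beam.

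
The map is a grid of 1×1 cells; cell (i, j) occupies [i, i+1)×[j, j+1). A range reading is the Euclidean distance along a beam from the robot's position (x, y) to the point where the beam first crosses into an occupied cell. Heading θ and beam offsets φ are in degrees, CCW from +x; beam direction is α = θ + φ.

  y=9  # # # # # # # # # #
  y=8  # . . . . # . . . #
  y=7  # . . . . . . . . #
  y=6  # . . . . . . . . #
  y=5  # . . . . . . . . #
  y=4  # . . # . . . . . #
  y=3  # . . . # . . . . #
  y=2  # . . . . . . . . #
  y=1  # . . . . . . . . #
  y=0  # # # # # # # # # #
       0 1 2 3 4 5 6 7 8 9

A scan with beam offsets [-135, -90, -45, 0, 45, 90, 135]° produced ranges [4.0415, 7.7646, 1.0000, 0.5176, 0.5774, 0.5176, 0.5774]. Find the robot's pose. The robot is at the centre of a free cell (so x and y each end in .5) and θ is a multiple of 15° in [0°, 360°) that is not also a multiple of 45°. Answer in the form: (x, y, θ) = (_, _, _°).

Enumerate (i+0.5, j+0.5, θ) over the 61 free cells and 16 admissible headings. For each, cast all 7 beams and compare to the given ranges.
  (8.5, 8.5, 15°): beam 1 = 8.6603 ≠ 4.0415 ✗
  (5.5, 7.5, 150°): beam 1 = 3.6235 ≠ 4.0415 ✗
  (3.5, 1.5, 150°): beam 1 = 5.6940 ≠ 4.0415 ✗
  (8.5, 3.5, 255°): beam 1 = 5.1962 ≠ 4.0415 ✗
  (8.5, 6.5, 285°): beam 1 = 3.0000 ≠ 4.0415 ✗
  …
  (1.5, 8.5, 75°): r_1=4.0415, r_2=7.7646, r_3=1.0000, r_4=0.5176, r_5=0.5774, r_6=0.5176, r_7=0.5774 — all match ✓
Unique over the lattice → pose = (1.5, 8.5, 75°).

(x, y, θ) = (1.5, 8.5, 75°)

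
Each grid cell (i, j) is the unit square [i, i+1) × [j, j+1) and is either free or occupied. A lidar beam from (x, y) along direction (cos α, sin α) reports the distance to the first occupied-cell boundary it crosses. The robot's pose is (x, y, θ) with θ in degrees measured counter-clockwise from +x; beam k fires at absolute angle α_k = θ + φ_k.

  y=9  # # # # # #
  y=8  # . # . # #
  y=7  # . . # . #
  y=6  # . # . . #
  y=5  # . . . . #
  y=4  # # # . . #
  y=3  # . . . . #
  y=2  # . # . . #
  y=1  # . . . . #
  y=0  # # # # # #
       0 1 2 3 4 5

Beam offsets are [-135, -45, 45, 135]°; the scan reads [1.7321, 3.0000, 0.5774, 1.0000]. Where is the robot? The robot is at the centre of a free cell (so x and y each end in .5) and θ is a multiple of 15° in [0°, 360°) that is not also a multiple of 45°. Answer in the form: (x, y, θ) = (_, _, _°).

The pose lattice has 25·16 = 400 candidates. Test each by forward raycasting.
  (2.5, 5.5, 105°): beam 1 = 2.8868 ≠ 1.7321 ✗
  (3.5, 5.5, 330°): beam 1 = 1.9319 ≠ 1.7321 ✗
  (1.5, 3.5, 255°): beam 1 = 0.5774 ≠ 1.7321 ✗
  (3.5, 5.5, 165°): beam 2 = 1.0000 ≠ 3.0000 ✗
  …
  (4.5, 5.5, 285°): r_1=1.7321, r_2=3.0000, r_3=0.5774, r_4=1.0000 — all match ✓
Unique over the lattice → pose = (4.5, 5.5, 285°).

(x, y, θ) = (4.5, 5.5, 285°)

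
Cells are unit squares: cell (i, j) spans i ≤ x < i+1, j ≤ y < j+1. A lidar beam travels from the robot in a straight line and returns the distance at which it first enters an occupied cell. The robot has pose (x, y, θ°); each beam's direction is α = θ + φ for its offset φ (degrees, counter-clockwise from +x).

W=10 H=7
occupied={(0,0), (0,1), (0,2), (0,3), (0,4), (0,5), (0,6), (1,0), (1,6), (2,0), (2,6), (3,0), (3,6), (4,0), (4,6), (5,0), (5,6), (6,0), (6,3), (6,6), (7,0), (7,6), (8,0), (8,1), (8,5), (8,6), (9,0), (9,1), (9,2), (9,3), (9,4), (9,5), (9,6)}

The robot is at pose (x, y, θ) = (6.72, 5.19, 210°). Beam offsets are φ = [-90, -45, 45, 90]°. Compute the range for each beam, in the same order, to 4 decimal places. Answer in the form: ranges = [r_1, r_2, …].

ranges = [0.9353, 3.1296, 1.2320, 3.6835]

beam 1: φ=-90°, α=120°
  d=(-0.5000,0.8660)  start (6,5)  tX=1.4400 tY=0.9353  stride 1/|dx|=2.0000 1/|dy|=1.1547
    cross y-line → (6,6), t=0.9353 (wall)
  → r_1 = 0.9353
beam 2: φ=-45°, α=165°
  d=(-0.9659,0.2588)  start (6,5)  tX=0.7454 tY=3.1296  stride 1/|dx|=1.0353 1/|dy|=3.8637
    cross x-line → (5,5), t=0.7454
    cross x-line → (4,5), t=1.7807
    cross x-line → (3,5), t=2.8160
    cross y-line → (3,6), t=3.1296 (wall)
  → r_2 = 3.1296
beam 3: φ=45°, α=255°
  d=(-0.2588,-0.9659)  start (6,5)  tX=2.7819 tY=0.1967  stride 1/|dx|=3.8637 1/|dy|=1.0353
    cross y-line → (6,4), t=0.1967
    cross y-line → (6,3), t=1.2320 (wall)
  → r_3 = 1.2320
beam 4: φ=90°, α=300°
  d=(0.5000,-0.8660)  start (6,5)  tX=0.5600 tY=0.2194  stride 1/|dx|=2.0000 1/|dy|=1.1547
    cross y-line → (6,4), t=0.2194
    cross x-line → (7,4), t=0.5600
    cross y-line → (7,3), t=1.3741
    cross y-line → (7,2), t=2.5288
    cross x-line → (8,2), t=2.5600
    cross y-line → (8,1), t=3.6835 (wall)
  → r_4 = 3.6835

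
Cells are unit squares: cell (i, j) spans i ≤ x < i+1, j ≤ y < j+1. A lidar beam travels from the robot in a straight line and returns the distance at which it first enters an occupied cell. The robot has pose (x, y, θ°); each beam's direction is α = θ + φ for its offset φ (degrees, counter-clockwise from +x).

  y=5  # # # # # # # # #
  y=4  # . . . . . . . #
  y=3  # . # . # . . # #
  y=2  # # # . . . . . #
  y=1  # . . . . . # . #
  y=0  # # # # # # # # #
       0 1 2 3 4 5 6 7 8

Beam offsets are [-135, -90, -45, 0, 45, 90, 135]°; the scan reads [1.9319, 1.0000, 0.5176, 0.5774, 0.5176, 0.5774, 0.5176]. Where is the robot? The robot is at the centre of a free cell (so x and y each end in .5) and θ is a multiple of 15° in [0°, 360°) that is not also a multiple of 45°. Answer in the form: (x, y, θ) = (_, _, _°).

(x, y, θ) = (1.5, 1.5, 120°)

The pose lattice has 22·16 = 352 candidates. Test each by forward raycasting.
  (7.5, 2.5, 210°): beam 1 = 0.5176 ≠ 1.9319 ✗
  (3.5, 3.5, 240°): beam 1 = 1.5529 ≠ 1.9319 ✗
  (6.5, 3.5, 75°): beam 1 = 2.8868 ≠ 1.9319 ✗
  (3.5, 2.5, 105°): beam 1 = 2.8868 ≠ 1.9319 ✗
  …
  (1.5, 1.5, 120°): r_1=1.9319, r_2=1.0000, r_3=0.5176, r_4=0.5774, r_5=0.5176, r_6=0.5774, r_7=0.5176 — all match ✓
Only this pose fits every beam.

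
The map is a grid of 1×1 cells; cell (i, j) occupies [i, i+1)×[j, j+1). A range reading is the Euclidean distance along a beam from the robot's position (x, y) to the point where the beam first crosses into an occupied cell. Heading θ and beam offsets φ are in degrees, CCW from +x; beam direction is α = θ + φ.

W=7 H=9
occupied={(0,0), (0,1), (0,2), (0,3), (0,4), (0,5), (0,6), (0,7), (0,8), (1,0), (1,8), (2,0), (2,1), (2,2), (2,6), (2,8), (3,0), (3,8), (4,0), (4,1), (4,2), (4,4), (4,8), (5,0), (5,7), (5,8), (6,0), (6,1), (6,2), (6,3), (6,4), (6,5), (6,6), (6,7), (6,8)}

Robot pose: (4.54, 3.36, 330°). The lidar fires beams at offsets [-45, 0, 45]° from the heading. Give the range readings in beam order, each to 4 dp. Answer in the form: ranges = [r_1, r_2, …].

ranges = [0.3727, 1.6859, 1.5115]

beam 1: φ=-45°, α=285°
  cosα=0.2588 sinα=-0.9659 | (4,3) | tMaxX 1.7773 tMaxY 0.3727 | tΔX 3.8637 tΔY 1.0353
    t=0.3727 [y] (4,2) — stop
  → r_1 = 0.3727
beam 2: φ=0°, α=330°
  cosα=0.8660 sinα=-0.5000 | (4,3) | tMaxX 0.5312 tMaxY 0.7200 | tΔX 1.1547 tΔY 2.0000
    t=0.5312 [x] (5,3)
    t=0.7200 [y] (5,2)
    t=1.6859 [x] (6,2) — stop
  → r_2 = 1.6859
beam 3: φ=45°, α=15°
  cosα=0.9659 sinα=0.2588 | (4,3) | tMaxX 0.4762 tMaxY 2.4728 | tΔX 1.0353 tΔY 3.8637
    t=0.4762 [x] (5,3)
    t=1.5115 [x] (6,3) — stop
  → r_3 = 1.5115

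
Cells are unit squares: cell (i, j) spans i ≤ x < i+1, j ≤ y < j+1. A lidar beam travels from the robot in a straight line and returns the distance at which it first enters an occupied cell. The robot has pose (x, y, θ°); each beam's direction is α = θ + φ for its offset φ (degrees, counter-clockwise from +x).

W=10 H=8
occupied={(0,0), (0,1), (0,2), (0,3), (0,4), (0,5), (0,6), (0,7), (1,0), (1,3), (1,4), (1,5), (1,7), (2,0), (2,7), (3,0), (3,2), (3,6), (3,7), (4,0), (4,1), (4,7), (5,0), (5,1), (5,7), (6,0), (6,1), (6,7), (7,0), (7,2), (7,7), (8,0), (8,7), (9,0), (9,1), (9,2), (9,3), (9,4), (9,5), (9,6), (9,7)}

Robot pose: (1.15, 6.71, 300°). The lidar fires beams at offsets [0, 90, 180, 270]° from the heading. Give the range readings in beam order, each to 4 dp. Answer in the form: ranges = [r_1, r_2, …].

ranges = [0.8198, 0.5800, 0.3000, 0.1732]

beam 1: φ=0°, α=300°
  d=(0.5000,-0.8660)  start (1,6)  tX=1.7000 tY=0.8198  stride 1/|dx|=2.0000 1/|dy|=1.1547
    cross y-line → (1,5), t=0.8198 (wall)
  → r_1 = 0.8198
beam 2: φ=90°, α=30°
  d=(0.8660,0.5000)  start (1,6)  tX=0.9815 tY=0.5800  stride 1/|dx|=1.1547 1/|dy|=2.0000
    cross y-line → (1,7), t=0.5800 (wall)
  → r_2 = 0.5800
beam 3: φ=180°, α=120°
  d=(-0.5000,0.8660)  start (1,6)  tX=0.3000 tY=0.3349  stride 1/|dx|=2.0000 1/|dy|=1.1547
    cross x-line → (0,6), t=0.3000 (wall)
  → r_3 = 0.3000
beam 4: φ=270°, α=210°
  d=(-0.8660,-0.5000)  start (1,6)  tX=0.1732 tY=1.4200  stride 1/|dx|=1.1547 1/|dy|=2.0000
    cross x-line → (0,6), t=0.1732 (wall)
  → r_4 = 0.1732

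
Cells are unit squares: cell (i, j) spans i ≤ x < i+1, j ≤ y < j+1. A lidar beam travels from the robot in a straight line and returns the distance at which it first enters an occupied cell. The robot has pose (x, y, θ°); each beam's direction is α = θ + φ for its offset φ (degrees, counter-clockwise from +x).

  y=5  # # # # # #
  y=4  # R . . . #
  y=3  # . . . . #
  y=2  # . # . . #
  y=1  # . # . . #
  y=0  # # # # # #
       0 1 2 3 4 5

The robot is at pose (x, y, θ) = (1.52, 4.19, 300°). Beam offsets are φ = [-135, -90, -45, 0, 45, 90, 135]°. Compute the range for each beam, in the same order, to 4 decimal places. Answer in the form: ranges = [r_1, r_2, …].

beam 1: φ=-135°, α=165°
  direction (-0.9659, 0.2588); cell (1,4); t to first gridline: x 0.5383, y 3.1296 (then +1.0353 / +3.8637)
    (0,4) via x @ 0.5383  # hit
  → r_1 = 0.5383
beam 2: φ=-90°, α=210°
  direction (-0.8660, -0.5000); cell (1,4); t to first gridline: x 0.6004, y 0.3800 (then +1.1547 / +2.0000)
    (1,3) via y @ 0.3800
    (0,3) via x @ 0.6004  # hit
  → r_2 = 0.6004
beam 3: φ=-45°, α=255°
  direction (-0.2588, -0.9659); cell (1,4); t to first gridline: x 2.0091, y 0.1967 (then +3.8637 / +1.0353)
    (1,3) via y @ 0.1967
    (1,2) via y @ 1.2320
    (0,2) via x @ 2.0091  # hit
  → r_3 = 2.0091
beam 4: φ=0°, α=300°
  direction (0.5000, -0.8660); cell (1,4); t to first gridline: x 0.9600, y 0.2194 (then +2.0000 / +1.1547)
    (1,3) via y @ 0.2194
    (2,3) via x @ 0.9600
    (2,2) via y @ 1.3741  # hit
  → r_4 = 1.3741
beam 5: φ=45°, α=345°
  direction (0.9659, -0.2588); cell (1,4); t to first gridline: x 0.4969, y 0.7341 (then +1.0353 / +3.8637)
    (2,4) via x @ 0.4969
    (2,3) via y @ 0.7341
    (3,3) via x @ 1.5322
    (4,3) via x @ 2.5675
    (5,3) via x @ 3.6028  # hit
  → r_5 = 3.6028
beam 6: φ=90°, α=30°
  direction (0.8660, 0.5000); cell (1,4); t to first gridline: x 0.5543, y 1.6200 (then +1.1547 / +2.0000)
    (2,4) via x @ 0.5543
    (2,5) via y @ 1.6200  # hit
  → r_6 = 1.6200
beam 7: φ=135°, α=75°
  direction (0.2588, 0.9659); cell (1,4); t to first gridline: x 1.8546, y 0.8386 (then +3.8637 / +1.0353)
    (1,5) via y @ 0.8386  # hit
  → r_7 = 0.8386

ranges = [0.5383, 0.6004, 2.0091, 1.3741, 3.6028, 1.6200, 0.8386]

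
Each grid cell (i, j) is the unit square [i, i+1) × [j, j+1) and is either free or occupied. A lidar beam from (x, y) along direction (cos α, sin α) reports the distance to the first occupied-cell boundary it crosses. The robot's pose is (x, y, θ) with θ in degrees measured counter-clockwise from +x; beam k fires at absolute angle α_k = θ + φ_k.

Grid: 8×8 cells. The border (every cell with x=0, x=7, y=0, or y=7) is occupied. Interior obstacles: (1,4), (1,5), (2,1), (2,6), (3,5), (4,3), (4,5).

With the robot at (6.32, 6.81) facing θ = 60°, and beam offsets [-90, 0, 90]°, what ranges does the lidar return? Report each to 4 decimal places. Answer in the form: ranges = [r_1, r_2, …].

ranges = [0.7852, 0.2194, 0.3800]

beam 1: φ=-90°, α=330°
  direction (0.8660, -0.5000); cell (6,6); t to first gridline: x 0.7852, y 1.6200 (then +1.1547 / +2.0000)
    (7,6) via x @ 0.7852  # hit
  → r_1 = 0.7852
beam 2: φ=0°, α=60°
  direction (0.5000, 0.8660); cell (6,6); t to first gridline: x 1.3600, y 0.2194 (then +2.0000 / +1.1547)
    (6,7) via y @ 0.2194  # hit
  → r_2 = 0.2194
beam 3: φ=90°, α=150°
  direction (-0.8660, 0.5000); cell (6,6); t to first gridline: x 0.3695, y 0.3800 (then +1.1547 / +2.0000)
    (5,6) via x @ 0.3695
    (5,7) via y @ 0.3800  # hit
  → r_3 = 0.3800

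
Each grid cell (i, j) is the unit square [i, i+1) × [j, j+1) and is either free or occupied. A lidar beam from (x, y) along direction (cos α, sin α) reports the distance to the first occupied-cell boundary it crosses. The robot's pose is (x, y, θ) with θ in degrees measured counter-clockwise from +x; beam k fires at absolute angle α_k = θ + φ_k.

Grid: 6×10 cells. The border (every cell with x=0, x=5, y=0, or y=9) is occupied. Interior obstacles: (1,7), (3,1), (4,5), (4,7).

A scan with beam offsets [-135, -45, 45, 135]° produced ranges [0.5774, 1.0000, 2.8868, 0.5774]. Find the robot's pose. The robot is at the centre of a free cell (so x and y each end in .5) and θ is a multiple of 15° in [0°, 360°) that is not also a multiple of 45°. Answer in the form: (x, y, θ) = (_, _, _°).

Enumerate (i+0.5, j+0.5, θ) over the 28 free cells and 16 admissible headings. For each, cast all 4 beams and compare to the given ranges.
  (3.5, 8.5, 105°): beam 1 = 1.0000 ≠ 0.5774 ✗
  (4.5, 2.5, 285°): beam 1 = 4.0415 ≠ 0.5774 ✗
  (1.5, 5.5, 300°): beam 1 = 0.5176 ≠ 0.5774 ✗
  (4.5, 8.5, 15°): beam 2 = 0.5774 ≠ 1.0000 ✗
  …
  (1.5, 6.5, 285°): r_1=0.5774, r_2=1.0000, r_3=2.8868, r_4=0.5774 — all match ✓
Only this pose fits every beam.

(x, y, θ) = (1.5, 6.5, 285°)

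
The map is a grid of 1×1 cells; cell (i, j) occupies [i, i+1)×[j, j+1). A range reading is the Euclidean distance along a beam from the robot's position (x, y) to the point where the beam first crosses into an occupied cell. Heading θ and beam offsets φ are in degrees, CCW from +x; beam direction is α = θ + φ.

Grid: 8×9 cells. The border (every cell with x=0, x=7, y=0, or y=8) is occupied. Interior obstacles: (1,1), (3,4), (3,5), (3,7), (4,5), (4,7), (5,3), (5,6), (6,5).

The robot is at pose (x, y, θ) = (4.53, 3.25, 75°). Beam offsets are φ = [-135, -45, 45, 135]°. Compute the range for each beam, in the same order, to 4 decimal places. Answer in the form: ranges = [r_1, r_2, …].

ranges = [2.5981, 0.5427, 1.0600, 2.9214]

beam 1: φ=-135°, α=300°
  dir = (cos 300°, sin 300°) = (0.5000, -0.8660); from cell (4,3)
  next x-line at t=0.9400, next y-line at t=0.2887; Δt_x=2.0000, Δt_y=1.1547
    y: enter (4,2) at t=0.2887
    x: enter (5,2) at t=0.9400
    y: enter (5,1) at t=1.4434
    y: enter (5,0) at t=2.5981 ← occupied
  → r_1 = 2.5981
beam 2: φ=-45°, α=30°
  dir = (cos 30°, sin 30°) = (0.8660, 0.5000); from cell (4,3)
  next x-line at t=0.5427, next y-line at t=1.5000; Δt_x=1.1547, Δt_y=2.0000
    x: enter (5,3) at t=0.5427 ← occupied
  → r_2 = 0.5427
beam 3: φ=45°, α=120°
  dir = (cos 120°, sin 120°) = (-0.5000, 0.8660); from cell (4,3)
  next x-line at t=1.0600, next y-line at t=0.8660; Δt_x=2.0000, Δt_y=1.1547
    y: enter (4,4) at t=0.8660
    x: enter (3,4) at t=1.0600 ← occupied
  → r_3 = 1.0600
beam 4: φ=135°, α=210°
  dir = (cos 210°, sin 210°) = (-0.8660, -0.5000); from cell (4,3)
  next x-line at t=0.6120, next y-line at t=0.5000; Δt_x=1.1547, Δt_y=2.0000
    y: enter (4,2) at t=0.5000
    x: enter (3,2) at t=0.6120
    x: enter (2,2) at t=1.7667
    y: enter (2,1) at t=2.5000
    x: enter (1,1) at t=2.9214 ← occupied
  → r_4 = 2.9214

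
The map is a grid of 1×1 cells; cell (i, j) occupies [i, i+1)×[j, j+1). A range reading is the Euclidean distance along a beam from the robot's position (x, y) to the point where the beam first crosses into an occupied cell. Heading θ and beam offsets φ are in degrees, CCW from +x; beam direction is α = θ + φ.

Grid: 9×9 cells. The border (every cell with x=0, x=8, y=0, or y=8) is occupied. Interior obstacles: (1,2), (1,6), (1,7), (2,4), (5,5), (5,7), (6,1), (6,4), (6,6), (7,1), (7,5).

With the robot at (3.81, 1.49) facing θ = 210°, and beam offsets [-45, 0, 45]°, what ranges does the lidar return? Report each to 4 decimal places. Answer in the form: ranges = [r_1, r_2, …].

ranges = [1.9705, 0.9800, 0.5073]

beam 1: φ=-45°, α=165°
  cosα=-0.9659 sinα=0.2588 | (3,1) | tMaxX 0.8386 tMaxY 1.9705 | tΔX 1.0353 tΔY 3.8637
    t=0.8386 [x] (2,1)
    t=1.8738 [x] (1,1)
    t=1.9705 [y] (1,2) — stop
  → r_1 = 1.9705
beam 2: φ=0°, α=210°
  cosα=-0.8660 sinα=-0.5000 | (3,1) | tMaxX 0.9353 tMaxY 0.9800 | tΔX 1.1547 tΔY 2.0000
    t=0.9353 [x] (2,1)
    t=0.9800 [y] (2,0) — stop
  → r_2 = 0.9800
beam 3: φ=45°, α=255°
  cosα=-0.2588 sinα=-0.9659 | (3,1) | tMaxX 3.1296 tMaxY 0.5073 | tΔX 3.8637 tΔY 1.0353
    t=0.5073 [y] (3,0) — stop
  → r_3 = 0.5073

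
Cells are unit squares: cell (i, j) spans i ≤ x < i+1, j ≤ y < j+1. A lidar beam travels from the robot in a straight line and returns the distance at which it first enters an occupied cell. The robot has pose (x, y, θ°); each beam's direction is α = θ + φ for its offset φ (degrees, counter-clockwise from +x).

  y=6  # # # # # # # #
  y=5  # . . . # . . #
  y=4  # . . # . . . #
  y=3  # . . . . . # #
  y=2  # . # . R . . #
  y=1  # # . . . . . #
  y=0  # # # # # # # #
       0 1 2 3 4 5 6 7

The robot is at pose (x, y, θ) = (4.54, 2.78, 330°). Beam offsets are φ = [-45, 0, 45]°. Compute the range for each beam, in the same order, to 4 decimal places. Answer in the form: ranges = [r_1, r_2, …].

ranges = [1.8428, 2.8406, 1.5115]

beam 1: φ=-45°, α=285°
  cosα=0.2588 sinα=-0.9659 | (4,2) | tMaxX 1.7773 tMaxY 0.8075 | tΔX 3.8637 tΔY 1.0353
    t=0.8075 [y] (4,1)
    t=1.7773 [x] (5,1)
    t=1.8428 [y] (5,0) — stop
  → r_1 = 1.8428
beam 2: φ=0°, α=330°
  cosα=0.8660 sinα=-0.5000 | (4,2) | tMaxX 0.5312 tMaxY 1.5600 | tΔX 1.1547 tΔY 2.0000
    t=0.5312 [x] (5,2)
    t=1.5600 [y] (5,1)
    t=1.6859 [x] (6,1)
    t=2.8406 [x] (7,1) — stop
  → r_2 = 2.8406
beam 3: φ=45°, α=15°
  cosα=0.9659 sinα=0.2588 | (4,2) | tMaxX 0.4762 tMaxY 0.8500 | tΔX 1.0353 tΔY 3.8637
    t=0.4762 [x] (5,2)
    t=0.8500 [y] (5,3)
    t=1.5115 [x] (6,3) — stop
  → r_3 = 1.5115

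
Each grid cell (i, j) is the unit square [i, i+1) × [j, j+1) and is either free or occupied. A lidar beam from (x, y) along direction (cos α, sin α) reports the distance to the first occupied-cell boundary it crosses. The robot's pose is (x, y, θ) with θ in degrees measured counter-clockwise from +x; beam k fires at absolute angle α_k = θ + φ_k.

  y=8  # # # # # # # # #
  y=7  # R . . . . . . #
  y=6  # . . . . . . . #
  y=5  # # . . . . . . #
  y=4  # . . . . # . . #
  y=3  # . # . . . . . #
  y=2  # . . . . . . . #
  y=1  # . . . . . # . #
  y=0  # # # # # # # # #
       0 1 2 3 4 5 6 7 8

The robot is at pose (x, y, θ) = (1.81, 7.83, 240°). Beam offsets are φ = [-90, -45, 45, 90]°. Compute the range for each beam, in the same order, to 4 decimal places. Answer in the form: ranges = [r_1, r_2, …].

ranges = [0.3400, 0.8386, 3.9651, 7.1476]

beam 1: φ=-90°, α=150°
  dir = (cos 150°, sin 150°) = (-0.8660, 0.5000); from cell (1,7)
  next x-line at t=0.9353, next y-line at t=0.3400; Δt_x=1.1547, Δt_y=2.0000
    y: enter (1,8) at t=0.3400 ← occupied
  → r_1 = 0.3400
beam 2: φ=-45°, α=195°
  dir = (cos 195°, sin 195°) = (-0.9659, -0.2588); from cell (1,7)
  next x-line at t=0.8386, next y-line at t=3.2069; Δt_x=1.0353, Δt_y=3.8637
    x: enter (0,7) at t=0.8386 ← occupied
  → r_2 = 0.8386
beam 3: φ=45°, α=285°
  dir = (cos 285°, sin 285°) = (0.2588, -0.9659); from cell (1,7)
  next x-line at t=0.7341, next y-line at t=0.8593; Δt_x=3.8637, Δt_y=1.0353
    x: enter (2,7) at t=0.7341
    y: enter (2,6) at t=0.8593
    y: enter (2,5) at t=1.8946
    y: enter (2,4) at t=2.9298
    y: enter (2,3) at t=3.9651 ← occupied
  → r_3 = 3.9651
beam 4: φ=90°, α=330°
  dir = (cos 330°, sin 330°) = (0.8660, -0.5000); from cell (1,7)
  next x-line at t=0.2194, next y-line at t=1.6600; Δt_x=1.1547, Δt_y=2.0000
    x: enter (2,7) at t=0.2194
    x: enter (3,7) at t=1.3741
    y: enter (3,6) at t=1.6600
    x: enter (4,6) at t=2.5288
    y: enter (4,5) at t=3.6600
    x: enter (5,5) at t=3.6835
    x: enter (6,5) at t=4.8382
    y: enter (6,4) at t=5.6600
    x: enter (7,4) at t=5.9929
    x: enter (8,4) at t=7.1476 ← occupied
  → r_4 = 7.1476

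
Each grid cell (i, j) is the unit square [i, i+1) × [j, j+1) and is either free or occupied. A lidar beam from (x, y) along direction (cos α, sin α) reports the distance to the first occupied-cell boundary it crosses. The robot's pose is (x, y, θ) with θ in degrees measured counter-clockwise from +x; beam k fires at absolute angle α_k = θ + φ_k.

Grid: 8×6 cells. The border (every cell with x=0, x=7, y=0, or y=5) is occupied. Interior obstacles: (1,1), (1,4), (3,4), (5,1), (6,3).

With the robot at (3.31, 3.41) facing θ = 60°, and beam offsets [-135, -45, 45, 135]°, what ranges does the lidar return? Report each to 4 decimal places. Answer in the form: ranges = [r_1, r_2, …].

ranges = [2.4950, 3.8202, 0.6108, 2.3915]

beam 1: φ=-135°, α=285°
  direction (0.2588, -0.9659); cell (3,3); t to first gridline: x 2.6660, y 0.4245 (then +3.8637 / +1.0353)
    (3,2) via y @ 0.4245
    (3,1) via y @ 1.4597
    (3,0) via y @ 2.4950  # hit
  → r_1 = 2.4950
beam 2: φ=-45°, α=15°
  direction (0.9659, 0.2588); cell (3,3); t to first gridline: x 0.7143, y 2.2796 (then +1.0353 / +3.8637)
    (4,3) via x @ 0.7143
    (5,3) via x @ 1.7496
    (5,4) via y @ 2.2796
    (6,4) via x @ 2.7849
    (7,4) via x @ 3.8202  # hit
  → r_2 = 3.8202
beam 3: φ=45°, α=105°
  direction (-0.2588, 0.9659); cell (3,3); t to first gridline: x 1.1977, y 0.6108 (then +3.8637 / +1.0353)
    (3,4) via y @ 0.6108  # hit
  → r_3 = 0.6108
beam 4: φ=135°, α=195°
  direction (-0.9659, -0.2588); cell (3,3); t to first gridline: x 0.3209, y 1.5841 (then +1.0353 / +3.8637)
    (2,3) via x @ 0.3209
    (1,3) via x @ 1.3562
    (1,2) via y @ 1.5841
    (0,2) via x @ 2.3915  # hit
  → r_4 = 2.3915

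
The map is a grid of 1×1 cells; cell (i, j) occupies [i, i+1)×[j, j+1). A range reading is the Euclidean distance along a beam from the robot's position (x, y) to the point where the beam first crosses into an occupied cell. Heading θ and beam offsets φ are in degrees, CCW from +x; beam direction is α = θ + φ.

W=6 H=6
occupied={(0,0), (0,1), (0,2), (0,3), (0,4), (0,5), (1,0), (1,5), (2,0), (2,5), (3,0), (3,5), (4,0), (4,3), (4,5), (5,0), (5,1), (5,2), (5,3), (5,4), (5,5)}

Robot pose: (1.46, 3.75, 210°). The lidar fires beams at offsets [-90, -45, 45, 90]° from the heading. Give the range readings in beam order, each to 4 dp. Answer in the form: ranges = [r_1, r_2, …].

beam 1: φ=-90°, α=120°
  cosα=-0.5000 sinα=0.8660 | (1,3) | tMaxX 0.9200 tMaxY 0.2887 | tΔX 2.0000 tΔY 1.1547
    t=0.2887 [y] (1,4)
    t=0.9200 [x] (0,4) — stop
  → r_1 = 0.9200
beam 2: φ=-45°, α=165°
  cosα=-0.9659 sinα=0.2588 | (1,3) | tMaxX 0.4762 tMaxY 0.9659 | tΔX 1.0353 tΔY 3.8637
    t=0.4762 [x] (0,3) — stop
  → r_2 = 0.4762
beam 3: φ=45°, α=255°
  cosα=-0.2588 sinα=-0.9659 | (1,3) | tMaxX 1.7773 tMaxY 0.7765 | tΔX 3.8637 tΔY 1.0353
    t=0.7765 [y] (1,2)
    t=1.7773 [x] (0,2) — stop
  → r_3 = 1.7773
beam 4: φ=90°, α=300°
  cosα=0.5000 sinα=-0.8660 | (1,3) | tMaxX 1.0800 tMaxY 0.8660 | tΔX 2.0000 tΔY 1.1547
    t=0.8660 [y] (1,2)
    t=1.0800 [x] (2,2)
    t=2.0207 [y] (2,1)
    t=3.0800 [x] (3,1)
    t=3.1754 [y] (3,0) — stop
  → r_4 = 3.1754

ranges = [0.9200, 0.4762, 1.7773, 3.1754]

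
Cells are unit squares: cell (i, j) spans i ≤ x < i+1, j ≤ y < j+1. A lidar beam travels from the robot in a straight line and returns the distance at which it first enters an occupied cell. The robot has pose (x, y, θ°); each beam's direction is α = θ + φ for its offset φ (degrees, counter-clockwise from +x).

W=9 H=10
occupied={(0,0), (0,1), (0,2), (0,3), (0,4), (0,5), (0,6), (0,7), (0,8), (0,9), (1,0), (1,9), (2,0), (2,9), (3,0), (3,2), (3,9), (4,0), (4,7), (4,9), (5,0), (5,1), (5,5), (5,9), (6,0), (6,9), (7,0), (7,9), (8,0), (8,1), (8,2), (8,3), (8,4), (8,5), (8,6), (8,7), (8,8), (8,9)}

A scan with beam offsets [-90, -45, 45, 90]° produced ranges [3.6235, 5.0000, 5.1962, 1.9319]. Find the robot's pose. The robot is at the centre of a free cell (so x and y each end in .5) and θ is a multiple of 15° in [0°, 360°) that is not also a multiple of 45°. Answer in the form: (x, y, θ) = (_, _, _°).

(x, y, θ) = (1.5, 4.5, 15°)

Enumerate (i+0.5, j+0.5, θ) over the 52 free cells and 16 admissible headings. For each, cast all 4 beams and compare to the given ranges.
  (1.5, 1.5, 120°): beam 1 = 1.7321 ≠ 3.6235 ✗
  (2.5, 6.5, 255°): beam 1 = 1.5529 ≠ 3.6235 ✗
  (1.5, 3.5, 75°): beam 1 = 1.9319 ≠ 3.6235 ✗
  …
  (1.5, 4.5, 15°): r_1=3.6235, r_2=5.0000, r_3=5.1962, r_4=1.9319 — all match ✓
Only this pose fits every beam.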